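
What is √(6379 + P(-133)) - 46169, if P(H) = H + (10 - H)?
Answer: -46169 + √6389 ≈ -46089.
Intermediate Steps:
P(H) = 10
√(6379 + P(-133)) - 46169 = √(6379 + 10) - 46169 = √6389 - 46169 = -46169 + √6389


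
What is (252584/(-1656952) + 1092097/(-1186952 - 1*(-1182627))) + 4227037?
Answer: 3786309769851207/895789675 ≈ 4.2268e+6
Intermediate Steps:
(252584/(-1656952) + 1092097/(-1186952 - 1*(-1182627))) + 4227037 = (252584*(-1/1656952) + 1092097/(-1186952 + 1182627)) + 4227037 = (-31573/207119 + 1092097/(-4325)) + 4227037 = (-31573/207119 + 1092097*(-1/4325)) + 4227037 = (-31573/207119 - 1092097/4325) + 4227037 = -226330591768/895789675 + 4227037 = 3786309769851207/895789675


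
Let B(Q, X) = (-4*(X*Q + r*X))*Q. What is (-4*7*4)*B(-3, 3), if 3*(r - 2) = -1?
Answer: 5376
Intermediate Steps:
r = 5/3 (r = 2 + (⅓)*(-1) = 2 - ⅓ = 5/3 ≈ 1.6667)
B(Q, X) = Q*(-20*X/3 - 4*Q*X) (B(Q, X) = (-4*(X*Q + 5*X/3))*Q = (-4*(Q*X + 5*X/3))*Q = (-4*(5*X/3 + Q*X))*Q = (-20*X/3 - 4*Q*X)*Q = Q*(-20*X/3 - 4*Q*X))
(-4*7*4)*B(-3, 3) = (-4*7*4)*(-4/3*(-3)*3*(5 + 3*(-3))) = (-28*4)*(-4/3*(-3)*3*(5 - 9)) = -(-448)*(-3)*3*(-4)/3 = -112*(-48) = 5376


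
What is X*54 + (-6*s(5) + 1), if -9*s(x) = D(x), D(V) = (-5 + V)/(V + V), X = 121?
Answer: 6535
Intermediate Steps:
D(V) = (-5 + V)/(2*V) (D(V) = (-5 + V)/((2*V)) = (-5 + V)*(1/(2*V)) = (-5 + V)/(2*V))
s(x) = -(-5 + x)/(18*x)
X*54 + (-6*s(5) + 1) = 121*54 + (-(5 - 1*5)/(3*5) + 1) = 6534 + (-(5 - 5)/(3*5) + 1) = 6534 + (-0/(3*5) + 1) = 6534 + (-6*0 + 1) = 6534 + (0 + 1) = 6534 + 1 = 6535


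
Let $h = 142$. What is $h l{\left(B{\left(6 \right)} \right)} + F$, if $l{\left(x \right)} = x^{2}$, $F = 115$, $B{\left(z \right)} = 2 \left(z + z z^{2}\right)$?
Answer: $27993427$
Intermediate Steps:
$B{\left(z \right)} = 2 z + 2 z^{3}$ ($B{\left(z \right)} = 2 \left(z + z^{3}\right) = 2 z + 2 z^{3}$)
$h l{\left(B{\left(6 \right)} \right)} + F = 142 \left(2 \cdot 6 \left(1 + 6^{2}\right)\right)^{2} + 115 = 142 \left(2 \cdot 6 \left(1 + 36\right)\right)^{2} + 115 = 142 \left(2 \cdot 6 \cdot 37\right)^{2} + 115 = 142 \cdot 444^{2} + 115 = 142 \cdot 197136 + 115 = 27993312 + 115 = 27993427$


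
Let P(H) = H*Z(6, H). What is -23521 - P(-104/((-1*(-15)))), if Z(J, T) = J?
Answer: -117397/5 ≈ -23479.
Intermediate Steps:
P(H) = 6*H (P(H) = H*6 = 6*H)
-23521 - P(-104/((-1*(-15)))) = -23521 - 6*(-104/((-1*(-15)))) = -23521 - 6*(-104/15) = -23521 - 6*(-104*1/15) = -23521 - 6*(-104)/15 = -23521 - 1*(-208/5) = -23521 + 208/5 = -117397/5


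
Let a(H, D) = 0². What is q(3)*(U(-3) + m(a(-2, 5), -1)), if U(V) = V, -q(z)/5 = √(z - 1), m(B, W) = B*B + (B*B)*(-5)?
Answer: 15*√2 ≈ 21.213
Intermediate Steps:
a(H, D) = 0
m(B, W) = -4*B² (m(B, W) = B² + B²*(-5) = B² - 5*B² = -4*B²)
q(z) = -5*√(-1 + z) (q(z) = -5*√(z - 1) = -5*√(-1 + z))
q(3)*(U(-3) + m(a(-2, 5), -1)) = (-5*√(-1 + 3))*(-3 - 4*0²) = (-5*√2)*(-3 - 4*0) = (-5*√2)*(-3 + 0) = -5*√2*(-3) = 15*√2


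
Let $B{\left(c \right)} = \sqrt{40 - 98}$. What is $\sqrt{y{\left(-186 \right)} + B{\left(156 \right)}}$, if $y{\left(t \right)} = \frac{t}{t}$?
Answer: $\sqrt{1 + i \sqrt{58}} \approx 2.0834 + 1.8277 i$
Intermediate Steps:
$y{\left(t \right)} = 1$
$B{\left(c \right)} = i \sqrt{58}$ ($B{\left(c \right)} = \sqrt{-58} = i \sqrt{58}$)
$\sqrt{y{\left(-186 \right)} + B{\left(156 \right)}} = \sqrt{1 + i \sqrt{58}}$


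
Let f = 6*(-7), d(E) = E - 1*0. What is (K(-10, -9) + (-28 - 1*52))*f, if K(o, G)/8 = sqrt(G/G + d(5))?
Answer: 3360 - 336*sqrt(6) ≈ 2537.0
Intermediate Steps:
d(E) = E (d(E) = E + 0 = E)
K(o, G) = 8*sqrt(6) (K(o, G) = 8*sqrt(G/G + 5) = 8*sqrt(1 + 5) = 8*sqrt(6))
f = -42
(K(-10, -9) + (-28 - 1*52))*f = (8*sqrt(6) + (-28 - 1*52))*(-42) = (8*sqrt(6) + (-28 - 52))*(-42) = (8*sqrt(6) - 80)*(-42) = (-80 + 8*sqrt(6))*(-42) = 3360 - 336*sqrt(6)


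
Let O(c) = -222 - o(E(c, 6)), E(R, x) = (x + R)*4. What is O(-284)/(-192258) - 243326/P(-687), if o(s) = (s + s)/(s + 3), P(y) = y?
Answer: 8646785019281/24413016969 ≈ 354.19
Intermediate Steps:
E(R, x) = 4*R + 4*x (E(R, x) = (R + x)*4 = 4*R + 4*x)
o(s) = 2*s/(3 + s) (o(s) = (2*s)/(3 + s) = 2*s/(3 + s))
O(c) = -222 - 2*(24 + 4*c)/(27 + 4*c) (O(c) = -222 - 2*(4*c + 4*6)/(3 + (4*c + 4*6)) = -222 - 2*(4*c + 24)/(3 + (4*c + 24)) = -222 - 2*(24 + 4*c)/(3 + (24 + 4*c)) = -222 - 2*(24 + 4*c)/(27 + 4*c))
O(-284)/(-192258) - 243326/P(-687) = (2*(-3021 - 448*(-284))/(27 + 4*(-284)))/(-192258) - 243326/(-687) = (2*(-3021 + 127232)/(27 - 1136))*(-1/192258) - 243326*(-1/687) = (2*124211/(-1109))*(-1/192258) + 243326/687 = (2*(-1/1109)*124211)*(-1/192258) + 243326/687 = -248422/1109*(-1/192258) + 243326/687 = 124211/106607061 + 243326/687 = 8646785019281/24413016969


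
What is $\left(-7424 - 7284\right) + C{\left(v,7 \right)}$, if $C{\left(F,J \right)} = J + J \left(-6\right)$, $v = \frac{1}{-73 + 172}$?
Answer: $-14743$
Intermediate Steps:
$v = \frac{1}{99} \approx 0.010101$
$C{\left(F,J \right)} = - 5 J$ ($C{\left(F,J \right)} = J - 6 J = - 5 J$)
$\left(-7424 - 7284\right) + C{\left(v,7 \right)} = \left(-7424 - 7284\right) - 35 = -14708 - 35 = -14743$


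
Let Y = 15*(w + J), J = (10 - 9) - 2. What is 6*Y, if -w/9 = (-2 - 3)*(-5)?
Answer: -20340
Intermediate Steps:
J = -1 (J = 1 - 2 = -1)
w = -225 (w = -9*(-2 - 3)*(-5) = -(-45)*(-5) = -9*25 = -225)
Y = -3390 (Y = 15*(-225 - 1) = 15*(-226) = -3390)
6*Y = 6*(-3390) = -20340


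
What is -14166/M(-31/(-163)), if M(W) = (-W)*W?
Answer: 376376454/961 ≈ 3.9165e+5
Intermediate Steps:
M(W) = -W**2
-14166/M(-31/(-163)) = -14166/((-(-31/(-163))**2)) = -14166/((-(-31*(-1/163))**2)) = -14166/((-(31/163)**2)) = -14166/((-1*961/26569)) = -14166/(-961/26569) = -14166*(-26569/961) = 376376454/961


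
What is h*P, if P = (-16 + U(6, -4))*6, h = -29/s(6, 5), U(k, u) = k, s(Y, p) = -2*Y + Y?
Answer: -290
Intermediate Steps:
s(Y, p) = -Y
h = 29/6 (h = -29/((-1*6)) = -29/(-6) = -29*(-⅙) = 29/6 ≈ 4.8333)
P = -60 (P = (-16 + 6)*6 = -10*6 = -60)
h*P = (29/6)*(-60) = -290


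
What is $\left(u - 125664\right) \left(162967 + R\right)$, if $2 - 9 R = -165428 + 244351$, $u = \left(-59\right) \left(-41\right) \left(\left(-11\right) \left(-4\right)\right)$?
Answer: $-2964919144$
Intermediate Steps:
$u = 106436$ ($u = 2419 \cdot 44 = 106436$)
$R = -8769$ ($R = \frac{2}{9} - \frac{-165428 + 244351}{9} = \frac{2}{9} - \frac{78923}{9} = -8769$)
$\left(u - 125664\right) \left(162967 + R\right) = \left(106436 - 125664\right) \left(162967 - 8769\right) = \left(-19228\right) 154198 = -2964919144$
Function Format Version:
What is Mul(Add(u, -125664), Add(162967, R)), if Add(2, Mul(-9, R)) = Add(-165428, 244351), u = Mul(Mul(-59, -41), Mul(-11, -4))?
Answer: -2964919144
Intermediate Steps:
u = 106436 (u = Mul(2419, 44) = 106436)
R = -8769 (R = Add(Rational(2, 9), Mul(Rational(-1, 9), Add(-165428, 244351))) = Add(Rational(2, 9), Mul(Rational(-1, 9), 78923)) = Add(Rational(2, 9), Rational(-78923, 9)) = -8769)
Mul(Add(u, -125664), Add(162967, R)) = Mul(Add(106436, -125664), Add(162967, -8769)) = Mul(-19228, 154198) = -2964919144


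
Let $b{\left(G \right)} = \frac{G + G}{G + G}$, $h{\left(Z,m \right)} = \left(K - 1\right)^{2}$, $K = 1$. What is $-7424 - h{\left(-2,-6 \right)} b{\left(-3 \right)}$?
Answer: $-7424$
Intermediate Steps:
$h{\left(Z,m \right)} = 0$ ($h{\left(Z,m \right)} = \left(1 - 1\right)^{2} = 0^{2} = 0$)
$b{\left(G \right)} = 1$ ($b{\left(G \right)} = \frac{2 G}{2 G} = 2 G \frac{1}{2 G} = 1$)
$-7424 - h{\left(-2,-6 \right)} b{\left(-3 \right)} = -7424 - 0 \cdot 1 = -7424 - 0 = -7424 + 0 = -7424$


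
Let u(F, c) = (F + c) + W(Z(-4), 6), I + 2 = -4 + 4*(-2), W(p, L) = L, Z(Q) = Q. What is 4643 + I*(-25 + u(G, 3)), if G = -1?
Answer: 4881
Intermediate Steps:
I = -14 (I = -2 + (-4 + 4*(-2)) = -2 + (-4 - 8) = -2 - 12 = -14)
u(F, c) = 6 + F + c (u(F, c) = (F + c) + 6 = 6 + F + c)
4643 + I*(-25 + u(G, 3)) = 4643 - 14*(-25 + (6 - 1 + 3)) = 4643 - 14*(-25 + 8) = 4643 - 14*(-17) = 4643 + 238 = 4881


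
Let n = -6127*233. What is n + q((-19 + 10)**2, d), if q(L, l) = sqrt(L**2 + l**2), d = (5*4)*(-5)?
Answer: -1427591 + sqrt(16561) ≈ -1.4275e+6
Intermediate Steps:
d = -100 (d = 20*(-5) = -100)
n = -1427591
n + q((-19 + 10)**2, d) = -1427591 + sqrt(((-19 + 10)**2)**2 + (-100)**2) = -1427591 + sqrt(((-9)**2)**2 + 10000) = -1427591 + sqrt(81**2 + 10000) = -1427591 + sqrt(6561 + 10000) = -1427591 + sqrt(16561)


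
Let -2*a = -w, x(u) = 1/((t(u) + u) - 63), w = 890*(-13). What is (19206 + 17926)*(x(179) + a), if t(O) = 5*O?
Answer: -217171477688/1011 ≈ -2.1481e+8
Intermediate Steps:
w = -11570
x(u) = 1/(-63 + 6*u) (x(u) = 1/((5*u + u) - 63) = 1/(6*u - 63) = 1/(-63 + 6*u))
a = -5785 (a = -(-1)*(-11570)/2 = -½*11570 = -5785)
(19206 + 17926)*(x(179) + a) = (19206 + 17926)*(1/(3*(-21 + 2*179)) - 5785) = 37132*(1/(3*(-21 + 358)) - 5785) = 37132*((⅓)/337 - 5785) = 37132*((⅓)*(1/337) - 5785) = 37132*(1/1011 - 5785) = 37132*(-5848634/1011) = -217171477688/1011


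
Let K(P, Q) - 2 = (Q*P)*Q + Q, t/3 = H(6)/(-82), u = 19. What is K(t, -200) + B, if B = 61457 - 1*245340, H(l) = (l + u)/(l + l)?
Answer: -7672321/41 ≈ -1.8713e+5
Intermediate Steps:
H(l) = (19 + l)/(2*l) (H(l) = (l + 19)/(l + l) = (19 + l)/((2*l)) = (19 + l)*(1/(2*l)) = (19 + l)/(2*l))
t = -25/328 (t = 3*(((1/2)*(19 + 6)/6)/(-82)) = 3*(((1/2)*(1/6)*25)*(-1/82)) = 3*((25/12)*(-1/82)) = 3*(-25/984) = -25/328 ≈ -0.076220)
B = -183883 (B = 61457 - 245340 = -183883)
K(P, Q) = 2 + Q + P*Q**2 (K(P, Q) = 2 + ((Q*P)*Q + Q) = 2 + ((P*Q)*Q + Q) = 2 + (P*Q**2 + Q) = 2 + (Q + P*Q**2) = 2 + Q + P*Q**2)
K(t, -200) + B = (2 - 200 - 25/328*(-200)**2) - 183883 = (2 - 200 - 25/328*40000) - 183883 = (2 - 200 - 125000/41) - 183883 = -133118/41 - 183883 = -7672321/41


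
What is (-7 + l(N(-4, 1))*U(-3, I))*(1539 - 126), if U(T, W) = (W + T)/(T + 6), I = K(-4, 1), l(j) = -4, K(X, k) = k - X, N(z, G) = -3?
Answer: -13659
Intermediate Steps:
I = 5 (I = 1 - 1*(-4) = 1 + 4 = 5)
U(T, W) = (T + W)/(6 + T)
(-7 + l(N(-4, 1))*U(-3, I))*(1539 - 126) = (-7 - 4*(-3 + 5)/(6 - 3))*(1539 - 126) = (-7 - 4*2/3)*1413 = (-7 - 8/3)*1413 = -29/3*1413 = -13659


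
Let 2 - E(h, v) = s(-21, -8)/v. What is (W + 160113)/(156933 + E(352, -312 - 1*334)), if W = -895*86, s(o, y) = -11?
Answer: 53710378/101379999 ≈ 0.52979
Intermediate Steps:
W = -76970
E(h, v) = 2 + 11/v (E(h, v) = 2 - (-11)/v = 2 + 11/v)
(W + 160113)/(156933 + E(352, -312 - 1*334)) = (-76970 + 160113)/(156933 + (2 + 11/(-312 - 1*334))) = 83143/(156933 + (2 + 11/(-312 - 334))) = 83143/(156933 + (2 + 11/(-646))) = 83143/(156933 + (2 + 11*(-1/646))) = 83143/(156933 + (2 - 11/646)) = 83143/(156933 + 1281/646) = 83143/(101379999/646) = 83143*(646/101379999) = 53710378/101379999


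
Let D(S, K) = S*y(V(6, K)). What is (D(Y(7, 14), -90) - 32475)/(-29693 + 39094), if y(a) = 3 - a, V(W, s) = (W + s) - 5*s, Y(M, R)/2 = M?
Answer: -37557/9401 ≈ -3.9950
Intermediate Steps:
Y(M, R) = 2*M
V(W, s) = W - 4*s
D(S, K) = S*(-3 + 4*K) (D(S, K) = S*(3 - (6 - 4*K)) = S*(3 + (-6 + 4*K)) = S*(-3 + 4*K))
(D(Y(7, 14), -90) - 32475)/(-29693 + 39094) = ((2*7)*(-3 + 4*(-90)) - 32475)/(-29693 + 39094) = (14*(-3 - 360) - 32475)/9401 = (14*(-363) - 32475)*(1/9401) = (-5082 - 32475)*(1/9401) = -37557*1/9401 = -37557/9401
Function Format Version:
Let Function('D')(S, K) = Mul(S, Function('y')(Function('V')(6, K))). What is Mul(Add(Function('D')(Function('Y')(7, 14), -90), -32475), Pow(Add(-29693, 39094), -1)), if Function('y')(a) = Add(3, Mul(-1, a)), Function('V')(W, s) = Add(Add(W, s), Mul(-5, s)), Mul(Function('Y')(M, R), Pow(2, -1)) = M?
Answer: Rational(-37557, 9401) ≈ -3.9950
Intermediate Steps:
Function('Y')(M, R) = Mul(2, M)
Function('V')(W, s) = Add(W, Mul(-4, s))
Function('D')(S, K) = Mul(S, Add(-3, Mul(4, K))) (Function('D')(S, K) = Mul(S, Add(3, Mul(-1, Add(6, Mul(-4, K))))) = Mul(S, Add(3, Add(-6, Mul(4, K)))) = Mul(S, Add(-3, Mul(4, K))))
Mul(Add(Function('D')(Function('Y')(7, 14), -90), -32475), Pow(Add(-29693, 39094), -1)) = Mul(Add(Mul(Mul(2, 7), Add(-3, Mul(4, -90))), -32475), Pow(Add(-29693, 39094), -1)) = Mul(Add(Mul(14, Add(-3, -360)), -32475), Pow(9401, -1)) = Mul(Add(Mul(14, -363), -32475), Rational(1, 9401)) = Mul(Add(-5082, -32475), Rational(1, 9401)) = Mul(-37557, Rational(1, 9401)) = Rational(-37557, 9401)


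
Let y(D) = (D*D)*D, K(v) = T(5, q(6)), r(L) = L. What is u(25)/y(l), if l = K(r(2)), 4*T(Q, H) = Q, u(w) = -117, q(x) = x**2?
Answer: -7488/125 ≈ -59.904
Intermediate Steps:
T(Q, H) = Q/4
K(v) = 5/4 (K(v) = (1/4)*5 = 5/4)
l = 5/4 ≈ 1.2500
y(D) = D**3 (y(D) = D**2*D = D**3)
u(25)/y(l) = -117/((5/4)**3) = -117/125/64 = -117*64/125 = -7488/125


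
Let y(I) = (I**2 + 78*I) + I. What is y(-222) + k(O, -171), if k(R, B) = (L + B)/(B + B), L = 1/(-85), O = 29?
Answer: 461435378/14535 ≈ 31747.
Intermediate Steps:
L = -1/85 ≈ -0.011765
y(I) = I**2 + 79*I
k(R, B) = (-1/85 + B)/(2*B) (k(R, B) = (-1/85 + B)/(B + B) = (-1/85 + B)/((2*B)) = (-1/85 + B)*(1/(2*B)) = (-1/85 + B)/(2*B))
y(-222) + k(O, -171) = -222*(79 - 222) + (1/170)*(-1 + 85*(-171))/(-171) = -222*(-143) + (1/170)*(-1/171)*(-1 - 14535) = 31746 + (1/170)*(-1/171)*(-14536) = 31746 + 7268/14535 = 461435378/14535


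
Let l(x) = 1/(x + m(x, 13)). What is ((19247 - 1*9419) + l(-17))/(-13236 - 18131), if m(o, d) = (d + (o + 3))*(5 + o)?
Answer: -49139/156835 ≈ -0.31332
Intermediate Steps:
m(o, d) = (5 + o)*(3 + d + o) (m(o, d) = (d + (3 + o))*(5 + o) = (3 + d + o)*(5 + o) = (5 + o)*(3 + d + o))
l(x) = 1/(80 + x² + 22*x) (l(x) = 1/(x + (15 + x² + 5*13 + 8*x + 13*x)) = 1/(x + (15 + x² + 65 + 8*x + 13*x)) = 1/(x + (80 + x² + 21*x)) = 1/(80 + x² + 22*x))
((19247 - 1*9419) + l(-17))/(-13236 - 18131) = ((19247 - 1*9419) + 1/(80 + (-17)² + 22*(-17)))/(-13236 - 18131) = ((19247 - 9419) + 1/(80 + 289 - 374))/(-31367) = (9828 + 1/(-5))*(-1/31367) = (9828 - ⅕)*(-1/31367) = (49139/5)*(-1/31367) = -49139/156835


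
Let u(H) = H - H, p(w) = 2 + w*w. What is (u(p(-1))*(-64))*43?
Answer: 0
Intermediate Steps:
p(w) = 2 + w²
u(H) = 0
(u(p(-1))*(-64))*43 = (0*(-64))*43 = 0*43 = 0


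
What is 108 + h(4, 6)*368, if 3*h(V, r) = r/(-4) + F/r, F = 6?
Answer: 140/3 ≈ 46.667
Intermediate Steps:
h(V, r) = 2/r - r/12 (h(V, r) = (r/(-4) + 6/r)/3 = (r*(-1/4) + 6/r)/3 = (-r/4 + 6/r)/3 = (6/r - r/4)/3 = 2/r - r/12)
108 + h(4, 6)*368 = 108 + (2/6 - 1/12*6)*368 = 108 + (2*(1/6) - 1/2)*368 = 108 + (1/3 - 1/2)*368 = 108 - 1/6*368 = 108 - 184/3 = 140/3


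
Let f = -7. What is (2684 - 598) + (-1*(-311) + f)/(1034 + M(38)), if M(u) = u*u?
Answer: 2584706/1239 ≈ 2086.1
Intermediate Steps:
M(u) = u²
(2684 - 598) + (-1*(-311) + f)/(1034 + M(38)) = (2684 - 598) + (-1*(-311) - 7)/(1034 + 38²) = 2086 + (311 - 7)/(1034 + 1444) = 2086 + 304/2478 = 2086 + 304*(1/2478) = 2086 + 152/1239 = 2584706/1239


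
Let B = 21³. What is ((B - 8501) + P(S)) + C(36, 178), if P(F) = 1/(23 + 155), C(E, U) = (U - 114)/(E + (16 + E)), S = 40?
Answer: 1489515/1958 ≈ 760.73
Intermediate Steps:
C(E, U) = (-114 + U)/(16 + 2*E)
B = 9261
P(F) = 1/178
((B - 8501) + P(S)) + C(36, 178) = ((9261 - 8501) + 1/178) + (-114 + 178)/(2*(8 + 36)) = (760 + 1/178) + (½)*64/44 = 135281/178 + (½)*(1/44)*64 = 135281/178 + 8/11 = 1489515/1958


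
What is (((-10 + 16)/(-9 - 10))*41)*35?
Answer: -8610/19 ≈ -453.16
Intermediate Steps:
(((-10 + 16)/(-9 - 10))*41)*35 = ((6/(-19))*41)*35 = ((6*(-1/19))*41)*35 = -6/19*41*35 = -246/19*35 = -8610/19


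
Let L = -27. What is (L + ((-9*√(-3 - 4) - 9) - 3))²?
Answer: 954 + 702*I*√7 ≈ 954.0 + 1857.3*I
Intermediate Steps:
(L + ((-9*√(-3 - 4) - 9) - 3))² = (-27 + ((-9*√(-3 - 4) - 9) - 3))² = (-27 + ((-9*I*√7 - 9) - 3))² = (-27 + ((-9 - 9*I*√7) - 3))² = (-27 + (-12 - 9*I*√7))² = (-39 - 9*I*√7)²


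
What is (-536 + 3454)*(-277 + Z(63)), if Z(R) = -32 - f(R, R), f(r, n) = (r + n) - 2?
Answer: -1263494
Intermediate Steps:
f(r, n) = -2 + n + r (f(r, n) = (n + r) - 2 = -2 + n + r)
Z(R) = -30 - 2*R (Z(R) = -32 - (-2 + R + R) = -32 - (-2 + 2*R) = -32 + (2 - 2*R) = -30 - 2*R)
(-536 + 3454)*(-277 + Z(63)) = (-536 + 3454)*(-277 + (-30 - 2*63)) = 2918*(-277 + (-30 - 126)) = 2918*(-277 - 156) = 2918*(-433) = -1263494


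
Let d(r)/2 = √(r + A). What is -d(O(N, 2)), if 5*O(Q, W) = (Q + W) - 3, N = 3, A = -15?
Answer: -2*I*√365/5 ≈ -7.642*I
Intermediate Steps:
O(Q, W) = -⅗ + Q/5 + W/5 (O(Q, W) = ((Q + W) - 3)/5 = (-3 + Q + W)/5 = -⅗ + Q/5 + W/5)
d(r) = 2*√(-15 + r) (d(r) = 2*√(r - 15) = 2*√(-15 + r))
-d(O(N, 2)) = -2*√(-15 + (-⅗ + (⅕)*3 + (⅕)*2)) = -2*√(-15 + (-⅗ + ⅗ + ⅖)) = -2*√(-15 + ⅖) = -2*√(-73/5) = -2*I*√365/5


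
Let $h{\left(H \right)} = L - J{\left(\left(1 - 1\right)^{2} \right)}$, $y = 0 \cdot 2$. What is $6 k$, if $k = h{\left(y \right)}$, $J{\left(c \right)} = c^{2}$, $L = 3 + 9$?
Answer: $72$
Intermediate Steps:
$L = 12$
$y = 0$
$h{\left(H \right)} = 12$ ($h{\left(H \right)} = 12 - \left(\left(1 - 1\right)^{2}\right)^{2} = 12 - \left(0^{2}\right)^{2} = 12 - 0^{2} = 12 - 0 = 12 + 0 = 12$)
$k = 12$
$6 k = 6 \cdot 12 = 72$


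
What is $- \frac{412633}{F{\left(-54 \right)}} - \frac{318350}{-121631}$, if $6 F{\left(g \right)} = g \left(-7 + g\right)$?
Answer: $- \frac{50014190273}{66775419} \approx -748.99$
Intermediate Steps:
$F{\left(g \right)} = \frac{g \left(-7 + g\right)}{6}$
$- \frac{412633}{F{\left(-54 \right)}} - \frac{318350}{-121631} = - \frac{412633}{\frac{1}{6} \left(-54\right) \left(-7 - 54\right)} - \frac{318350}{-121631} = - \frac{412633}{\frac{1}{6} \left(-54\right) \left(-61\right)} - - \frac{318350}{121631} = - \frac{412633}{549} + \frac{318350}{121631} = - \frac{50014190273}{66775419}$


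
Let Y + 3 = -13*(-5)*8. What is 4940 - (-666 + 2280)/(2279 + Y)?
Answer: 2301771/466 ≈ 4939.4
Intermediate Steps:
Y = 517 (Y = -3 - 13*(-5)*8 = -3 + 65*8 = -3 + 520 = 517)
4940 - (-666 + 2280)/(2279 + Y) = 4940 - (-666 + 2280)/(2279 + 517) = 4940 - 1614/2796 = 4940 - 1*269/466 = 4940 - 269/466 = 2301771/466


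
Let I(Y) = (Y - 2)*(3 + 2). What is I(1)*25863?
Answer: -129315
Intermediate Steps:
I(Y) = -10 + 5*Y (I(Y) = (-2 + Y)*5 = -10 + 5*Y)
I(1)*25863 = (-10 + 5*1)*25863 = (-10 + 5)*25863 = -5*25863 = -129315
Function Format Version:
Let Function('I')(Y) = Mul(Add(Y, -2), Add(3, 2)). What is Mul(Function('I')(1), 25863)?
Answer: -129315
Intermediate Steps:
Function('I')(Y) = Add(-10, Mul(5, Y)) (Function('I')(Y) = Mul(Add(-2, Y), 5) = Add(-10, Mul(5, Y)))
Mul(Function('I')(1), 25863) = Mul(Add(-10, Mul(5, 1)), 25863) = Mul(Add(-10, 5), 25863) = Mul(-5, 25863) = -129315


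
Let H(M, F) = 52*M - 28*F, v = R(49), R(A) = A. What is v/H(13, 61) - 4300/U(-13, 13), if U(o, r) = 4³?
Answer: -138773/2064 ≈ -67.235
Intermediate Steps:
v = 49
U(o, r) = 64
H(M, F) = -28*F + 52*M
v/H(13, 61) - 4300/U(-13, 13) = 49/(-28*61 + 52*13) - 4300/64 = 49/(-1708 + 676) - 4300*1/64 = 49/(-1032) - 1075/16 = 49*(-1/1032) - 1075/16 = -49/1032 - 1075/16 = -138773/2064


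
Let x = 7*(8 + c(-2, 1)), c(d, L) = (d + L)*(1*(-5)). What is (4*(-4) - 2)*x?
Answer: -1638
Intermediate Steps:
c(d, L) = -5*L - 5*d (c(d, L) = (L + d)*(-5) = -5*L - 5*d)
x = 91 (x = 7*(8 + (-5*1 - 5*(-2))) = 7*(8 + (-5 + 10)) = 7*(8 + 5) = 7*13 = 91)
(4*(-4) - 2)*x = (4*(-4) - 2)*91 = (-16 - 2)*91 = -18*91 = -1638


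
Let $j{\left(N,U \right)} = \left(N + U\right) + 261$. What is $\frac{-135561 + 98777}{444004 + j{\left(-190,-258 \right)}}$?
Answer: $- \frac{3344}{40347} \approx -0.082881$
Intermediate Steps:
$j{\left(N,U \right)} = 261 + N + U$
$\frac{-135561 + 98777}{444004 + j{\left(-190,-258 \right)}} = \frac{-135561 + 98777}{444004 - 187} = - \frac{36784}{444004 - 187} = - \frac{36784}{443817} = \left(-36784\right) \frac{1}{443817} = - \frac{3344}{40347}$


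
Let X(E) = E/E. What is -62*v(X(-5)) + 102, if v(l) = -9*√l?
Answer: 660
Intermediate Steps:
X(E) = 1
-62*v(X(-5)) + 102 = -(-558)*√1 + 102 = -(-558) + 102 = -62*(-9) + 102 = 558 + 102 = 660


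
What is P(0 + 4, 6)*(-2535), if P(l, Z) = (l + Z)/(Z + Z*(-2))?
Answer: 4225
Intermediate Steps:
P(l, Z) = -(Z + l)/Z (P(l, Z) = (Z + l)/(Z - 2*Z) = (Z + l)/((-Z)) = (Z + l)*(-1/Z) = -(Z + l)/Z)
P(0 + 4, 6)*(-2535) = ((-1*6 - (0 + 4))/6)*(-2535) = ((-6 - 1*4)/6)*(-2535) = ((-6 - 4)/6)*(-2535) = ((⅙)*(-10))*(-2535) = -5/3*(-2535) = 4225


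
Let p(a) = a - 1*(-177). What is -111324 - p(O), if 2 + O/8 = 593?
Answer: -116229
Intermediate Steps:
O = 4728 (O = -16 + 8*593 = -16 + 4744 = 4728)
p(a) = 177 + a (p(a) = a + 177 = 177 + a)
-111324 - p(O) = -111324 - (177 + 4728) = -111324 - 1*4905 = -111324 - 4905 = -116229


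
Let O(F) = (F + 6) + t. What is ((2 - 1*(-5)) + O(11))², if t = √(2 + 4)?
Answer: (24 + √6)² ≈ 699.58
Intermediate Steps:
t = √6 ≈ 2.4495
O(F) = 6 + F + √6 (O(F) = (F + 6) + √6 = (6 + F) + √6 = 6 + F + √6)
((2 - 1*(-5)) + O(11))² = ((2 - 1*(-5)) + (6 + 11 + √6))² = ((2 + 5) + (17 + √6))² = (7 + (17 + √6))² = (24 + √6)²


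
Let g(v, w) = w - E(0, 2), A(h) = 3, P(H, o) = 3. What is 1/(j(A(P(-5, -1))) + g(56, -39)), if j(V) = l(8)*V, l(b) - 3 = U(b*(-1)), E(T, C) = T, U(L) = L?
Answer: -1/54 ≈ -0.018519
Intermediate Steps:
l(b) = 3 - b (l(b) = 3 + b*(-1) = 3 - b)
j(V) = -5*V (j(V) = (3 - 1*8)*V = (3 - 8)*V = -5*V)
g(v, w) = w (g(v, w) = w - 1*0 = w + 0 = w)
1/(j(A(P(-5, -1))) + g(56, -39)) = 1/(-5*3 - 39) = 1/(-15 - 39) = 1/(-54) = -1/54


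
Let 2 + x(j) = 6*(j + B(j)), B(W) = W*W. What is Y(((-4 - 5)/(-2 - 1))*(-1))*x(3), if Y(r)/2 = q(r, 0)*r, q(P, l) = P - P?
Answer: 0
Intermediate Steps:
q(P, l) = 0
B(W) = W**2
Y(r) = 0 (Y(r) = 2*(0*r) = 2*0 = 0)
x(j) = -2 + 6*j + 6*j**2 (x(j) = -2 + 6*(j + j**2) = -2 + (6*j + 6*j**2) = -2 + 6*j + 6*j**2)
Y(((-4 - 5)/(-2 - 1))*(-1))*x(3) = 0*(-2 + 6*3 + 6*3**2) = 0*(-2 + 18 + 6*9) = 0*(-2 + 18 + 54) = 0*70 = 0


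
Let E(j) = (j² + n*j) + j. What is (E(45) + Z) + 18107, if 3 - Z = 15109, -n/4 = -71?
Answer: 17851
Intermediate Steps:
n = 284 (n = -4*(-71) = 284)
Z = -15106 (Z = 3 - 1*15109 = 3 - 15109 = -15106)
E(j) = j² + 285*j (E(j) = (j² + 284*j) + j = j² + 285*j)
(E(45) + Z) + 18107 = (45*(285 + 45) - 15106) + 18107 = (45*330 - 15106) + 18107 = (14850 - 15106) + 18107 = -256 + 18107 = 17851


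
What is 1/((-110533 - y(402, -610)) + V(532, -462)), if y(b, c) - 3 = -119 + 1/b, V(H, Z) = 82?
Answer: -402/44354671 ≈ -9.0633e-6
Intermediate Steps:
y(b, c) = -116 + 1/b (y(b, c) = 3 + (-119 + 1/b) = -116 + 1/b)
1/((-110533 - y(402, -610)) + V(532, -462)) = 1/((-110533 - (-116 + 1/402)) + 82) = 1/((-110533 - 1*(-46631/402)) + 82) = 1/((-110533 + 46631/402) + 82) = 1/(-44387635/402 + 82) = 1/(-44354671/402) = -402/44354671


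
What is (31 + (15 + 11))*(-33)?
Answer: -1881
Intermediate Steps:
(31 + (15 + 11))*(-33) = (31 + 26)*(-33) = 57*(-33) = -1881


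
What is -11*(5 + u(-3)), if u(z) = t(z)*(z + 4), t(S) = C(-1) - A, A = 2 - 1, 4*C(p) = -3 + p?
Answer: -33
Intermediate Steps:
C(p) = -3/4 + p/4 (C(p) = (-3 + p)/4 = -3/4 + p/4)
A = 1
t(S) = -2 (t(S) = (-3/4 + (1/4)*(-1)) - 1*1 = (-3/4 - 1/4) - 1 = -1 - 1 = -2)
u(z) = -8 - 2*z (u(z) = -2*(z + 4) = -2*(4 + z) = -8 - 2*z)
-11*(5 + u(-3)) = -11*(5 + (-8 - 2*(-3))) = -11*(5 + (-8 + 6)) = -11*(5 - 2) = -11*3 = -33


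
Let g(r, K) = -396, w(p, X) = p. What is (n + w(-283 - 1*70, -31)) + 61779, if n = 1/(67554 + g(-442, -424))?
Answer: 4125247309/67158 ≈ 61426.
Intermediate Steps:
n = 1/67158 (n = 1/(67554 - 396) = 1/67158 ≈ 1.4890e-5)
(n + w(-283 - 1*70, -31)) + 61779 = (1/67158 + (-283 - 1*70)) + 61779 = (1/67158 + (-283 - 70)) + 61779 = (1/67158 - 353) + 61779 = -23706773/67158 + 61779 = 4125247309/67158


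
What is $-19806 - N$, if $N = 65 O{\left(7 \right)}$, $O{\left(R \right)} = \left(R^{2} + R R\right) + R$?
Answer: $-26631$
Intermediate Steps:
$O{\left(R \right)} = R + 2 R^{2}$ ($O{\left(R \right)} = \left(R^{2} + R^{2}\right) + R = 2 R^{2} + R = R + 2 R^{2}$)
$N = 6825$ ($N = 65 \cdot 7 \left(1 + 2 \cdot 7\right) = 65 \cdot 7 \left(1 + 14\right) = 65 \cdot 7 \cdot 15 = 65 \cdot 105 = 6825$)
$-19806 - N = -19806 - 6825 = -26631$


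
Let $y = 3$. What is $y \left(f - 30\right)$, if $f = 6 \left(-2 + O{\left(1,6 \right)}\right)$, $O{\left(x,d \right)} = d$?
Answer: $-18$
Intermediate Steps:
$f = 24$ ($f = 6 \left(-2 + 6\right) = 6 \cdot 4 = 24$)
$y \left(f - 30\right) = 3 \left(24 - 30\right) = 3 \left(-6\right) = -18$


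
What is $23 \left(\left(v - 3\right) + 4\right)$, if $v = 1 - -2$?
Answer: $92$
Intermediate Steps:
$v = 3$ ($v = 1 + 2 = 3$)
$23 \left(\left(v - 3\right) + 4\right) = 23 \left(\left(3 - 3\right) + 4\right) = 23 \left(0 + 4\right) = 23 \cdot 4 = 92$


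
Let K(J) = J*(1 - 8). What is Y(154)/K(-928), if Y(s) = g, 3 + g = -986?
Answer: -989/6496 ≈ -0.15225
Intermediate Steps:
g = -989 (g = -3 - 986 = -989)
Y(s) = -989
K(J) = -7*J (K(J) = J*(-7) = -7*J)
Y(154)/K(-928) = -989/((-7*(-928))) = -989/6496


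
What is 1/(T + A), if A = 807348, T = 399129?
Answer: 1/1206477 ≈ 8.2886e-7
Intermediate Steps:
1/(T + A) = 1/(399129 + 807348) = 1/1206477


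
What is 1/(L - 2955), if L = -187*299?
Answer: -1/58868 ≈ -1.6987e-5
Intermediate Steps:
L = -55913
1/(L - 2955) = 1/(-55913 - 2955) = 1/(-58868) = -1/58868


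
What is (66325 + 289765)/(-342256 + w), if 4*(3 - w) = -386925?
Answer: -1424360/982087 ≈ -1.4503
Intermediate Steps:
w = 386937/4 (w = 3 - ¼*(-386925) = 3 + 386925/4 = 386937/4 ≈ 96734.)
(66325 + 289765)/(-342256 + w) = (66325 + 289765)/(-342256 + 386937/4) = 356090/(-982087/4) = 356090*(-4/982087) = -1424360/982087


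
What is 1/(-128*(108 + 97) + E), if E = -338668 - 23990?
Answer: -1/388898 ≈ -2.5714e-6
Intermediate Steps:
E = -362658
1/(-128*(108 + 97) + E) = 1/(-128*(108 + 97) - 362658) = 1/(-128*205 - 362658) = 1/(-26240 - 362658) = 1/(-388898) = -1/388898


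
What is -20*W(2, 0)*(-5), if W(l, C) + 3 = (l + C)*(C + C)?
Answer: -300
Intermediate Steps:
W(l, C) = -3 + 2*C*(C + l) (W(l, C) = -3 + (l + C)*(C + C) = -3 + (C + l)*(2*C) = -3 + 2*C*(C + l))
-20*W(2, 0)*(-5) = -20*(-3 + 2*0² + 2*0*2)*(-5) = -20*(-3 + 2*0 + 0)*(-5) = -20*(-3 + 0 + 0)*(-5) = -20*(-3)*(-5) = 60*(-5) = -300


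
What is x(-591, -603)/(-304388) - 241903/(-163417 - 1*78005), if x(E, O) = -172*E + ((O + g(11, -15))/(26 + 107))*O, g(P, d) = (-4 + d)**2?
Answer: 811739829436/1221704080611 ≈ 0.66443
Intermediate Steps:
x(E, O) = -172*E + O*(19/7 + O/133) (x(E, O) = -172*E + ((O + (-4 - 15)**2)/(26 + 107))*O = -172*E + ((O + (-19)**2)/133)*O = -172*E + ((O + 361)*(1/133))*O = -172*E + ((361 + O)*(1/133))*O = -172*E + (19/7 + O/133)*O = -172*E + O*(19/7 + O/133))
x(-591, -603)/(-304388) - 241903/(-163417 - 1*78005) = (-172*(-591) + (1/133)*(-603)**2 + (19/7)*(-603))/(-304388) - 241903/(-163417 - 1*78005) = (101652 + (1/133)*363609 - 11457/7)*(-1/304388) - 241903/(-163417 - 78005) = (101652 + 363609/133 - 11457/7)*(-1/304388) - 241903/(-241422) = (13665642/133)*(-1/304388) - 241903*(-1/241422) = -6832821/20241802 + 241903/241422 = 811739829436/1221704080611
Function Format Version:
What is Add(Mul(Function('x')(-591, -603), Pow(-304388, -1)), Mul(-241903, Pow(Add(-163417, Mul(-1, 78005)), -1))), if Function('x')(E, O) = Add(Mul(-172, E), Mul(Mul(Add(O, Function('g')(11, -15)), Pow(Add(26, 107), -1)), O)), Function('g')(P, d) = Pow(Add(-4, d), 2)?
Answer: Rational(811739829436, 1221704080611) ≈ 0.66443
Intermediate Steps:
Function('x')(E, O) = Add(Mul(-172, E), Mul(O, Add(Rational(19, 7), Mul(Rational(1, 133), O)))) (Function('x')(E, O) = Add(Mul(-172, E), Mul(Mul(Add(O, Pow(Add(-4, -15), 2)), Pow(Add(26, 107), -1)), O)) = Add(Mul(-172, E), Mul(Mul(Add(O, Pow(-19, 2)), Pow(133, -1)), O)) = Add(Mul(-172, E), Mul(Mul(Add(O, 361), Rational(1, 133)), O)) = Add(Mul(-172, E), Mul(Mul(Add(361, O), Rational(1, 133)), O)) = Add(Mul(-172, E), Mul(Add(Rational(19, 7), Mul(Rational(1, 133), O)), O)) = Add(Mul(-172, E), Mul(O, Add(Rational(19, 7), Mul(Rational(1, 133), O)))))
Add(Mul(Function('x')(-591, -603), Pow(-304388, -1)), Mul(-241903, Pow(Add(-163417, Mul(-1, 78005)), -1))) = Add(Mul(Add(Mul(-172, -591), Mul(Rational(1, 133), Pow(-603, 2)), Mul(Rational(19, 7), -603)), Pow(-304388, -1)), Mul(-241903, Pow(Add(-163417, Mul(-1, 78005)), -1))) = Add(Mul(Add(101652, Mul(Rational(1, 133), 363609), Rational(-11457, 7)), Rational(-1, 304388)), Mul(-241903, Pow(Add(-163417, -78005), -1))) = Add(Mul(Add(101652, Rational(363609, 133), Rational(-11457, 7)), Rational(-1, 304388)), Mul(-241903, Pow(-241422, -1))) = Add(Mul(Rational(13665642, 133), Rational(-1, 304388)), Mul(-241903, Rational(-1, 241422))) = Add(Rational(-6832821, 20241802), Rational(241903, 241422)) = Rational(811739829436, 1221704080611)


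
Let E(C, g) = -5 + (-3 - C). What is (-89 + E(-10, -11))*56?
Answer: -4872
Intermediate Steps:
E(C, g) = -8 - C
(-89 + E(-10, -11))*56 = (-89 + (-8 - 1*(-10)))*56 = (-89 + (-8 + 10))*56 = (-89 + 2)*56 = -87*56 = -4872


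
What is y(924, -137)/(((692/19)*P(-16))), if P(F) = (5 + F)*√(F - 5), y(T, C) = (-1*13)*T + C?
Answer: -230831*I*√21/159852 ≈ -6.6174*I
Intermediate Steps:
y(T, C) = C - 13*T (y(T, C) = -13*T + C = C - 13*T)
P(F) = √(-5 + F)*(5 + F) (P(F) = (5 + F)*√(-5 + F) = √(-5 + F)*(5 + F))
y(924, -137)/(((692/19)*P(-16))) = (-137 - 13*924)/(((692/19)*(√(-5 - 16)*(5 - 16)))) = (-137 - 12012)/(((692*(1/19))*(√(-21)*(-11)))) = -12149*19*I*√21/159852 = -230831*I*√21/159852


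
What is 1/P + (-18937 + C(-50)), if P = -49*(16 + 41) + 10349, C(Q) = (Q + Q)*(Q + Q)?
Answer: -67527971/7556 ≈ -8937.0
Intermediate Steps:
C(Q) = 4*Q² (C(Q) = (2*Q)*(2*Q) = 4*Q²)
P = 7556 (P = -49*57 + 10349 = -2793 + 10349 = 7556)
1/P + (-18937 + C(-50)) = 1/7556 + (-18937 + 4*(-50)²) = 1/7556 + (-18937 + 4*2500) = 1/7556 + (-18937 + 10000) = 1/7556 - 8937 = -67527971/7556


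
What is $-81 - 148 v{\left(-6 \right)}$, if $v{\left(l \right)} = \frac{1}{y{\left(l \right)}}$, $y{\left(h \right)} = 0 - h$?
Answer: $- \frac{317}{3} \approx -105.67$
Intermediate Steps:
$y{\left(h \right)} = - h$
$v{\left(l \right)} = - \frac{1}{l}$ ($v{\left(l \right)} = \frac{1}{\left(-1\right) l} = - \frac{1}{l}$)
$-81 - 148 v{\left(-6 \right)} = -81 - 148 \left(- \frac{1}{-6}\right) = -81 - 148 \left(\left(-1\right) \left(- \frac{1}{6}\right)\right) = -81 - \frac{74}{3} = - \frac{317}{3}$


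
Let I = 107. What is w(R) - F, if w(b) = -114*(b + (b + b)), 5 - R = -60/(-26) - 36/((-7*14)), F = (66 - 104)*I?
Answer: 2083540/637 ≈ 3270.9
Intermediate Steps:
F = -4066 (F = (66 - 104)*107 = -38*107 = -4066)
R = 1481/637 (R = 5 - (-60/(-26) - 36/((-7*14))) = 5 - (-60*(-1/26) - 36/(-98)) = 5 - (30/13 - 36*(-1/98)) = 5 - (30/13 + 18/49) = 5 - 1*1704/637 = 5 - 1704/637 = 1481/637 ≈ 2.3250)
w(b) = -342*b (w(b) = -114*(b + 2*b) = -342*b)
w(R) - F = -342*1481/637 - 1*(-4066) = -506502/637 + 4066 = 2083540/637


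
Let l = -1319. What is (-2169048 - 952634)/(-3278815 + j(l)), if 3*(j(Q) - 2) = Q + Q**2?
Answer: 9365046/8097997 ≈ 1.1565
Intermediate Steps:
j(Q) = 2 + Q/3 + Q**2/3 (j(Q) = 2 + (Q + Q**2)/3 = 2 + (Q/3 + Q**2/3) = 2 + Q/3 + Q**2/3)
(-2169048 - 952634)/(-3278815 + j(l)) = (-2169048 - 952634)/(-3278815 + (2 + (1/3)*(-1319) + (1/3)*(-1319)**2)) = -3121682/(-3278815 + (2 - 1319/3 + (1/3)*1739761)) = -3121682/(-3278815 + (2 - 1319/3 + 1739761/3)) = -3121682/(-3278815 + 1738448/3) = -3121682/(-8097997/3) = -3121682*(-3/8097997) = 9365046/8097997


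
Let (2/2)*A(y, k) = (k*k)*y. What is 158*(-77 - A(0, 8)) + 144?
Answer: -12022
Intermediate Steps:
A(y, k) = y*k² (A(y, k) = (k*k)*y = k²*y = y*k²)
158*(-77 - A(0, 8)) + 144 = 158*(-77 - 0*8²) + 144 = 158*(-77 - 0*64) + 144 = 158*(-77 - 1*0) + 144 = 158*(-77 + 0) + 144 = 158*(-77) + 144 = -12166 + 144 = -12022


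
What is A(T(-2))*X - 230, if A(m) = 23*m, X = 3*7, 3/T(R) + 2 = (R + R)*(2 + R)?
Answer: -1909/2 ≈ -954.50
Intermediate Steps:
T(R) = 3/(-2 + 2*R*(2 + R)) (T(R) = 3/(-2 + (R + R)*(2 + R)) = 3/(-2 + (2*R)*(2 + R)) = 3/(-2 + 2*R*(2 + R)))
X = 21
A(T(-2))*X - 230 = (23*(3/(2*(-1 + (-2)² + 2*(-2)))))*21 - 230 = (23*(3/(2*(-1 + 4 - 4))))*21 - 230 = (23*((3/2)/(-1)))*21 - 230 = (23*((3/2)*(-1)))*21 - 230 = (23*(-3/2))*21 - 230 = -69/2*21 - 230 = -1449/2 - 230 = -1909/2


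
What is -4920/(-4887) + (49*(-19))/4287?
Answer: 1838027/2327841 ≈ 0.78958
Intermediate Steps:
-4920/(-4887) + (49*(-19))/4287 = -4920*(-1/4887) - 931*1/4287 = 1640/1629 - 931/4287 = 1838027/2327841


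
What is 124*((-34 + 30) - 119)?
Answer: -15252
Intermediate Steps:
124*((-34 + 30) - 119) = 124*(-4 - 119) = 124*(-123) = -15252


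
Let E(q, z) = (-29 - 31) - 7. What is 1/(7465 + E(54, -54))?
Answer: 1/7398 ≈ 0.00013517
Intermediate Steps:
E(q, z) = -67 (E(q, z) = -60 - 7 = -67)
1/(7465 + E(54, -54)) = 1/(7465 - 67) = 1/7398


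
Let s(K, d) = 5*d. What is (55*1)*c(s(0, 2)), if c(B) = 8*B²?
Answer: 44000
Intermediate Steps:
(55*1)*c(s(0, 2)) = (55*1)*(8*(5*2)²) = 55*(8*10²) = 55*(8*100) = 55*800 = 44000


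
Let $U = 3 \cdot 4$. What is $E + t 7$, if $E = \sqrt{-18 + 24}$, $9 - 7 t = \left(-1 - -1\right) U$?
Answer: $9 + \sqrt{6} \approx 11.449$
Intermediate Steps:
$U = 12$
$t = \frac{9}{7}$ ($t = \frac{9}{7} - \frac{\left(-1 - -1\right) 12}{7} = \frac{9}{7} - \frac{\left(-1 + 1\right) 12}{7} = \frac{9}{7} - \frac{0 \cdot 12}{7} = \frac{9}{7} - 0 = \frac{9}{7} + 0 = \frac{9}{7} \approx 1.2857$)
$E = \sqrt{6} \approx 2.4495$
$E + t 7 = \sqrt{6} + \frac{9}{7} \cdot 7 = \sqrt{6} + 9 = 9 + \sqrt{6}$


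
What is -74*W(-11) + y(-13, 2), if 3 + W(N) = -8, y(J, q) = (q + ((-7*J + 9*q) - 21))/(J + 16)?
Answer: 844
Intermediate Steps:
y(J, q) = (-21 - 7*J + 10*q)/(16 + J) (y(J, q) = (q + (-21 - 7*J + 9*q))/(16 + J) = (-21 - 7*J + 10*q)/(16 + J))
W(N) = -11 (W(N) = -3 - 8 = -11)
-74*W(-11) + y(-13, 2) = -74*(-11) + (-21 - 7*(-13) + 10*2)/(16 - 13) = 814 + (-21 + 91 + 20)/3 = 814 + (⅓)*90 = 814 + 30 = 844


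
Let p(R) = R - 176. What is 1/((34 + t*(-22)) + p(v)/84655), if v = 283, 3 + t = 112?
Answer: -84655/200124313 ≈ -0.00042301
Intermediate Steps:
t = 109 (t = -3 + 112 = 109)
p(R) = -176 + R
1/((34 + t*(-22)) + p(v)/84655) = 1/((34 + 109*(-22)) + (-176 + 283)/84655) = 1/((34 - 2398) + 107*(1/84655)) = 1/(-2364 + 107/84655) = 1/(-200124313/84655) = -84655/200124313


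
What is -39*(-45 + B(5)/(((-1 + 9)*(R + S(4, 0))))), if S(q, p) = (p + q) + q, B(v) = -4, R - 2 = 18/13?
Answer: 519987/296 ≈ 1756.7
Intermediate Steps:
R = 44/13 (R = 2 + 18/13 = 44/13 ≈ 3.3846)
S(q, p) = p + 2*q
-39*(-45 + B(5)/(((-1 + 9)*(R + S(4, 0))))) = -39*(-45 - 4*1/((-1 + 9)*(44/13 + (0 + 2*4)))) = -39*(-45 - 4*1/(8*(44/13 + (0 + 8)))) = -39*(-45 - 4*1/(8*(44/13 + 8))) = -39*(-45 - 4/(8*(148/13))) = -39*(-45 - 4/1184/13) = -39*(-45 - 4*13/1184) = -39*(-45 - 13/296) = -39*(-13333/296) = 519987/296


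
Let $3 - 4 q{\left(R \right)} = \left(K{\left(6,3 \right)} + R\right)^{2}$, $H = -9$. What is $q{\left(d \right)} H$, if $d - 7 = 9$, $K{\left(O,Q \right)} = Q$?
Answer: $\frac{1611}{2} \approx 805.5$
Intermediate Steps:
$d = 16$ ($d = 7 + 9 = 16$)
$q{\left(R \right)} = \frac{3}{4} - \frac{\left(3 + R\right)^{2}}{4}$
$q{\left(d \right)} H = \left(\frac{3}{4} - \frac{\left(3 + 16\right)^{2}}{4}\right) \left(-9\right) = \left(\frac{3}{4} - \frac{19^{2}}{4}\right) \left(-9\right) = \left(\frac{3}{4} - \frac{361}{4}\right) \left(-9\right) = \left(- \frac{179}{2}\right) \left(-9\right) = \frac{1611}{2}$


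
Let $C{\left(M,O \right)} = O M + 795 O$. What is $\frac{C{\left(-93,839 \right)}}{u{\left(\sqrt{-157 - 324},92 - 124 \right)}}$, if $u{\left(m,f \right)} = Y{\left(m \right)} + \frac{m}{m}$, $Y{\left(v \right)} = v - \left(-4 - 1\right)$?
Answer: $\frac{3533868}{517} - \frac{588978 i \sqrt{481}}{517} \approx 6835.3 - 24985.0 i$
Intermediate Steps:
$Y{\left(v \right)} = 5 + v$ ($Y{\left(v \right)} = v - \left(-4 - 1\right) = v - -5 = v + 5 = 5 + v$)
$C{\left(M,O \right)} = 795 O + M O$ ($C{\left(M,O \right)} = M O + 795 O = 795 O + M O$)
$u{\left(m,f \right)} = 6 + m$ ($u{\left(m,f \right)} = \left(5 + m\right) + \frac{m}{m} = \left(5 + m\right) + 1 = 6 + m$)
$\frac{C{\left(-93,839 \right)}}{u{\left(\sqrt{-157 - 324},92 - 124 \right)}} = \frac{839 \left(795 - 93\right)}{6 + \sqrt{-157 - 324}} = \frac{839 \cdot 702}{6 + \sqrt{-481}} = \frac{588978}{6 + i \sqrt{481}}$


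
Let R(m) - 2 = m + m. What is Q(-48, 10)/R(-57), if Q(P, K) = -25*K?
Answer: 125/56 ≈ 2.2321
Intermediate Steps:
R(m) = 2 + 2*m (R(m) = 2 + (m + m) = 2 + 2*m)
Q(-48, 10)/R(-57) = (-25*10)/(2 + 2*(-57)) = -250/(2 - 114) = -250/(-112) = -250*(-1/112) = 125/56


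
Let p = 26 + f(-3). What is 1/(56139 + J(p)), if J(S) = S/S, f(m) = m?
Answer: 1/56140 ≈ 1.7813e-5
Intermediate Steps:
p = 23 (p = 26 - 3 = 23)
J(S) = 1
1/(56139 + J(p)) = 1/(56139 + 1) = 1/56140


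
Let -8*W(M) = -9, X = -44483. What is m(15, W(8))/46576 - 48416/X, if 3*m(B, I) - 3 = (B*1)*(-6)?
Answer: 2253733609/2071840208 ≈ 1.0878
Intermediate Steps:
W(M) = 9/8 (W(M) = -⅛*(-9) = 9/8)
m(B, I) = 1 - 2*B (m(B, I) = 1 + ((B*1)*(-6))/3 = 1 + (B*(-6))/3 = 1 + (-6*B)/3 = 1 - 2*B)
m(15, W(8))/46576 - 48416/X = (1 - 2*15)/46576 - 48416/(-44483) = (1 - 30)*(1/46576) - 48416*(-1/44483) = -29*1/46576 + 48416/44483 = -29/46576 + 48416/44483 = 2253733609/2071840208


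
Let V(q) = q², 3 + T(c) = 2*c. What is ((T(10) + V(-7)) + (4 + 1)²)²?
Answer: 8281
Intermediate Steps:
T(c) = -3 + 2*c
((T(10) + V(-7)) + (4 + 1)²)² = (((-3 + 2*10) + (-7)²) + (4 + 1)²)² = (((-3 + 20) + 49) + 5²)² = ((17 + 49) + 25)² = (66 + 25)² = 91² = 8281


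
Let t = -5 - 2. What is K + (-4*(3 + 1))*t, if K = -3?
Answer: 109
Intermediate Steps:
t = -7
K + (-4*(3 + 1))*t = -3 - 4*(3 + 1)*(-7) = -3 - 4*4*(-7) = -3 - 16*(-7) = -3 + 112 = 109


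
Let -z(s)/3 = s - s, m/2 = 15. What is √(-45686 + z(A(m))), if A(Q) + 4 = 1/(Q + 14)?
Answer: I*√45686 ≈ 213.74*I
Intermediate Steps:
m = 30 (m = 2*15 = 30)
A(Q) = -4 + 1/(14 + Q) (A(Q) = -4 + 1/(Q + 14) = -4 + 1/(14 + Q))
z(s) = 0 (z(s) = -3*(s - s) = -3*0 = 0)
√(-45686 + z(A(m))) = √(-45686 + 0) = √(-45686) = I*√45686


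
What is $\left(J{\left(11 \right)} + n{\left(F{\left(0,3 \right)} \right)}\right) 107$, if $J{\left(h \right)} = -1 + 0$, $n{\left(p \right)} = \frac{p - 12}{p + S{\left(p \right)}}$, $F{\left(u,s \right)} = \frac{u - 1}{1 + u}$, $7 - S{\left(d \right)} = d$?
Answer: $- \frac{2140}{7} \approx -305.71$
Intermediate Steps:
$S{\left(d \right)} = 7 - d$
$F{\left(u,s \right)} = \frac{-1 + u}{1 + u}$
$n{\left(p \right)} = - \frac{12}{7} + \frac{p}{7}$ ($n{\left(p \right)} = \frac{p - 12}{p - \left(-7 + p\right)} = \frac{-12 + p}{7} = \left(-12 + p\right) \frac{1}{7} = - \frac{12}{7} + \frac{p}{7}$)
$J{\left(h \right)} = -1$
$\left(J{\left(11 \right)} + n{\left(F{\left(0,3 \right)} \right)}\right) 107 = \left(-1 - \left(\frac{12}{7} - \frac{\frac{1}{1 + 0} \left(-1 + 0\right)}{7}\right)\right) 107 = \left(-1 - \left(\frac{12}{7} - \frac{1^{-1} \left(-1\right)}{7}\right)\right) 107 = \left(-1 - \left(\frac{12}{7} - \frac{1 \left(-1\right)}{7}\right)\right) 107 = \left(-1 + \left(- \frac{12}{7} + \frac{1}{7} \left(-1\right)\right)\right) 107 = \left(-1 - \frac{13}{7}\right) 107 = \left(- \frac{20}{7}\right) 107 = - \frac{2140}{7}$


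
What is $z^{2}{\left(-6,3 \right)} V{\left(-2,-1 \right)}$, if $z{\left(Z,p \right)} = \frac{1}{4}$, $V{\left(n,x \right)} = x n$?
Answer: $\frac{1}{8} \approx 0.125$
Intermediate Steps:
$V{\left(n,x \right)} = n x$
$z{\left(Z,p \right)} = \frac{1}{4}$
$z^{2}{\left(-6,3 \right)} V{\left(-2,-1 \right)} = \frac{\left(-2\right) \left(-1\right)}{16} = \frac{1}{16} \cdot 2 = \frac{1}{8}$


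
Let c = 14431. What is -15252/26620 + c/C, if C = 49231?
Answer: -91679498/327632305 ≈ -0.27982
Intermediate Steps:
-15252/26620 + c/C = -15252/26620 + 14431/49231 = -15252*1/26620 + 14431*(1/49231) = -3813/6655 + 14431/49231 = -91679498/327632305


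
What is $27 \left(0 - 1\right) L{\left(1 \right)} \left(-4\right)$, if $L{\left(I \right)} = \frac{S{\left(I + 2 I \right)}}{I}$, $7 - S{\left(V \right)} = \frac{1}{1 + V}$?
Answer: $729$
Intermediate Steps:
$S{\left(V \right)} = 7 - \frac{1}{1 + V}$
$L{\left(I \right)} = \frac{6 + 21 I}{I \left(1 + 3 I\right)}$ ($L{\left(I \right)} = \frac{\frac{1}{1 + \left(I + 2 I\right)} \left(6 + 7 \left(I + 2 I\right)\right)}{I} = \frac{\frac{1}{1 + 3 I} \left(6 + 7 \cdot 3 I\right)}{I} = \frac{\frac{1}{1 + 3 I} \left(6 + 21 I\right)}{I} = \frac{6 + 21 I}{I \left(1 + 3 I\right)}$)
$27 \left(0 - 1\right) L{\left(1 \right)} \left(-4\right) = 27 \left(0 - 1\right) \frac{3 \left(2 + 7 \cdot 1\right)}{1 \left(1 + 3 \cdot 1\right)} \left(-4\right) = 27 \left(- \frac{3 \cdot 1 \left(2 + 7\right)}{1 + 3}\right) \left(-4\right) = 27 \left(- \frac{3 \cdot 1 \cdot 9}{4}\right) \left(-4\right) = 27 \left(\left(-1\right) \frac{27}{4}\right) \left(-4\right) = 27 \left(- \frac{27}{4}\right) \left(-4\right) = \left(- \frac{729}{4}\right) \left(-4\right) = 729$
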